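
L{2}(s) 2/s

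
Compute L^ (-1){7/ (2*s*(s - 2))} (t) 7*exp (t)*sinh (t)/2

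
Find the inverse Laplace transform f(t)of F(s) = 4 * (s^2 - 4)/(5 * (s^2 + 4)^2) 4 * t * cos(2 * t)/5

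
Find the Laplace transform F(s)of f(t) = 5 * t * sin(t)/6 5 * s/(3 * (s^2 + 1)^2)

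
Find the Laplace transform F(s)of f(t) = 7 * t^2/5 14/(5 * s^3)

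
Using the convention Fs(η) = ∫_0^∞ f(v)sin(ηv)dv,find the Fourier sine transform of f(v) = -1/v -pi/2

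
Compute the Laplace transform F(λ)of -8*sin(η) -8/(λ^2 + 1)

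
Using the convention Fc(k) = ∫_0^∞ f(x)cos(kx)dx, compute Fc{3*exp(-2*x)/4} 3/(2*(k^2 + 4))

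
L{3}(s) 3/s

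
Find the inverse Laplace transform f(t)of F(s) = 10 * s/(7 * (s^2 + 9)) 10 * cos(3 * t)/7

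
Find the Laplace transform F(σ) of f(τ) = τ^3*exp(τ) 6/(σ - 1) ^4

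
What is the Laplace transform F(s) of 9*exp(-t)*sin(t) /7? 9/(7*((s+1) ^2+1) ) 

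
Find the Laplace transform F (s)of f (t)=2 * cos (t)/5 2 * s/ (5 * (s^2 + 1))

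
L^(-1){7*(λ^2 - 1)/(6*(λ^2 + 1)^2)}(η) 7*η*cos(η)/6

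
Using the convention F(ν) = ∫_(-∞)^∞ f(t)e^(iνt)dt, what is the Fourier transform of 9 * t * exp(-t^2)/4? 9 * I * sqrt(pi) * ν * exp(-ν^2/4)/8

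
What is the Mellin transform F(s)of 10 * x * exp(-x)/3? 10 * gamma(s + 1)/3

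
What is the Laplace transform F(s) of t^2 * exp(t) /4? 1/(2 * (s - 1) ^3) 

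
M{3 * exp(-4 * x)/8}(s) 3 * gamma(s)/(8 * 2^(2 * s))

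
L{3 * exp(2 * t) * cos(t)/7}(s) 3 * (s - 2)/(7 * ((s - 2)^2 + 1))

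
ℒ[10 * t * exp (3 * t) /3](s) 10/ (3 * (s - 3) ^2) 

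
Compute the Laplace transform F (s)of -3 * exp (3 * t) -3/ (s - 3)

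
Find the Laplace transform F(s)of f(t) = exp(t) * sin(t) 1/((s - 1)^2 + 1)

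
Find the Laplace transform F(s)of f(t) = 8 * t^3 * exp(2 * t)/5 48/(5 * (s - 2)^4)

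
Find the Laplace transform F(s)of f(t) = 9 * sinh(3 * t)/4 27/(4 * (s^2 - 9))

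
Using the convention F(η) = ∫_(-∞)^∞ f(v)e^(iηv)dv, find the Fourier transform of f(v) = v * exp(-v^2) I * sqrt(pi) * η * exp(-η^2/4)/2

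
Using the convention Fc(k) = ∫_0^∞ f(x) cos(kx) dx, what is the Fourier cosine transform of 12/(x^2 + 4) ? 3 * pi * exp(-2 * k) 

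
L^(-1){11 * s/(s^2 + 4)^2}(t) 11 * t * sin(2 * t)/4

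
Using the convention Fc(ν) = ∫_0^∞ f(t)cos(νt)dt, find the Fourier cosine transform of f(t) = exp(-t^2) sqrt(pi)*exp(-ν^2/4)/2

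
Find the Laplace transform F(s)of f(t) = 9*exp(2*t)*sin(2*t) 18/((s - 2)^2 + 4)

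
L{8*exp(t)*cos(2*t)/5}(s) 8*(s - 1)/(5*((s - 1)^2 + 4))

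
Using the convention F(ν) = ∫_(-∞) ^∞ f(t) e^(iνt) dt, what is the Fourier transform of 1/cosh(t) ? pi/cosh(pi*ν/2) 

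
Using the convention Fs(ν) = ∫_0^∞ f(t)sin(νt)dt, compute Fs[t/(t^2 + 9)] pi*exp(-3*ν)/2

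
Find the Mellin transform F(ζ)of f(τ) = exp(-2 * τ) gamma(ζ)/2^ζ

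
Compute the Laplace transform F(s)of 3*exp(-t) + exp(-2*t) 1/(s + 2) + 3/(s + 1)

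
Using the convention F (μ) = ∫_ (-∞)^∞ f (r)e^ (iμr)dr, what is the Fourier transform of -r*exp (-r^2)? -I*sqrt (pi)*μ*exp (-μ^2/4)/2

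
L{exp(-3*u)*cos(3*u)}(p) (p + 3)/((p + 3)^2 + 9)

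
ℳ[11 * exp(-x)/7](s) 11 * gamma(s)/7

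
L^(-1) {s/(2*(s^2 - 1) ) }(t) cosh(t) /2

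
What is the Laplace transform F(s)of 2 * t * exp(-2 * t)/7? 2/(7 * (s + 2)^2)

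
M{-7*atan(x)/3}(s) 7*pi*sec(pi*s/2)/(6*s)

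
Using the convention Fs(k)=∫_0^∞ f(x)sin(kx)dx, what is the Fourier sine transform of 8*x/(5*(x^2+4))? 4*pi*exp(-2*k)/5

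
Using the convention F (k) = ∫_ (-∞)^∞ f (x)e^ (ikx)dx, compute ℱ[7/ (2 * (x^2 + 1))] 7 * pi * exp (-Abs (k))/2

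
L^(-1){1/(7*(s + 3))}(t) exp(-3*t)/7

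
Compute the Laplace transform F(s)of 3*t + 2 3/s^2 + 2/s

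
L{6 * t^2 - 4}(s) 12/s^3 - 4/s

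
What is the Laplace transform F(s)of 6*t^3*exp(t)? 36/(s - 1)^4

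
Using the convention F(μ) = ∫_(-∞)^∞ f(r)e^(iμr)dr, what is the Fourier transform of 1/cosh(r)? pi/cosh(pi*μ/2)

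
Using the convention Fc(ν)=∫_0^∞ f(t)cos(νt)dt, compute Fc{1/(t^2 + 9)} pi * exp(-3 * ν)/6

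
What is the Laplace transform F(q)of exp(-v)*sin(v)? 1/((q + 1)^2 + 1)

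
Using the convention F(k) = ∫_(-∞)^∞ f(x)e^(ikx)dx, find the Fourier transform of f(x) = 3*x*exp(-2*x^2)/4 3*sqrt(2)*I*sqrt(pi)*k*exp(-k^2/8)/32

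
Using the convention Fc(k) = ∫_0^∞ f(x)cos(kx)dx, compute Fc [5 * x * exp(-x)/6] 5 * (1 - k^2)/(6 * (k^2+1)^2)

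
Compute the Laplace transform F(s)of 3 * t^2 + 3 6/s^3 + 3/s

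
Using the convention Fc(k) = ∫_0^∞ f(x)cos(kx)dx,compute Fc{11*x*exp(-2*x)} 11*(4 - k^2)/(k^2 + 4)^2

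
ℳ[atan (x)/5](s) -pi * sec (pi * s/2)/ (10 * s)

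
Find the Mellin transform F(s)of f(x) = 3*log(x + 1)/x -3*pi*csc(pi*s)/(s - 1)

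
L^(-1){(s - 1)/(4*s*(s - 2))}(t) exp(t)*cosh(t)/4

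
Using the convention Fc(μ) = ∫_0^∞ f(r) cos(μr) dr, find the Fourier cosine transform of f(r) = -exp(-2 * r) -2/(μ^2 + 4) 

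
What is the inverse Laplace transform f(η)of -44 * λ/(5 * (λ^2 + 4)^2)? -11 * η * sin(2 * η)/5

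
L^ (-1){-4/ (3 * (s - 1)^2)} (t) -4 * t * exp (t)/3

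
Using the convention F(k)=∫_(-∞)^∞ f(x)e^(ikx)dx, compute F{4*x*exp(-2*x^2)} sqrt(2)*I*sqrt(pi)*k*exp(-k^2/8)/2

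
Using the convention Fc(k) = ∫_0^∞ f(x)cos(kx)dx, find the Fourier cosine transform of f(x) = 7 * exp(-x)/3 7/(3 * (k^2 + 1))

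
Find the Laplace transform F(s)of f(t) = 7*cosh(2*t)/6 7*s/(6*(s^2 - 4))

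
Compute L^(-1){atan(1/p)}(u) sin(u)/u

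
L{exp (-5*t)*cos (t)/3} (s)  (s + 5)/ (3*( (s + 5)^2 + 1))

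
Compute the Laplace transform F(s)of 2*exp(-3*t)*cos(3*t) 2*(s + 3)/((s + 3)^2 + 9)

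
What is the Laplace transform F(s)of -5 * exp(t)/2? -5/(2 * s - 2)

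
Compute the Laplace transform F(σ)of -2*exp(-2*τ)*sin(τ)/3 -2/(3*(σ + 2)^2 + 3)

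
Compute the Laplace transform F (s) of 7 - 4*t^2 7/s - 8/s^3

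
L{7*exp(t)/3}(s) 7/(3*(s - 1))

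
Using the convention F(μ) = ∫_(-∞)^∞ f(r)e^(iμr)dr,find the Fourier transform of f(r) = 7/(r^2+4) 7*pi*exp(-2*Abs(μ))/2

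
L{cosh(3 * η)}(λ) λ/(λ^2-9)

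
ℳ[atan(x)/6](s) -pi*sec(pi*s/2)/(12*s)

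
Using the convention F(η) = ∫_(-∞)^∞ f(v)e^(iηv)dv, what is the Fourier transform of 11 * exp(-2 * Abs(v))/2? 22/(η^2+4)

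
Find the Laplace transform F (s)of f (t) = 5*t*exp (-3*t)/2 5/ (2*(s + 3)^2)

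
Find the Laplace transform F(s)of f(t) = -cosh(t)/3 -s/(3 * s^2 - 3)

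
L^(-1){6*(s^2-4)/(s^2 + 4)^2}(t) 6*t*cos(2*t)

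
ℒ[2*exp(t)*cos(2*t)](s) 2*(s - 1)/((s - 1)^2 + 4)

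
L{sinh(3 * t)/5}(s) 3/(5 * (s^2 - 9))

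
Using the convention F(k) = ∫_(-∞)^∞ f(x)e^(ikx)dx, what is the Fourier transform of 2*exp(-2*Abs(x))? 8/(k^2 + 4)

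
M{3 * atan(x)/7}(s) -3 * pi * sec(pi * s/2)/(14 * s)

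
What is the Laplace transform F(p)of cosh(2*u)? p/(p^2-4)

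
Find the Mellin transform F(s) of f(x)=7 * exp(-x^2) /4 7 * gamma(s/2) /8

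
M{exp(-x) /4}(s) gamma(s) /4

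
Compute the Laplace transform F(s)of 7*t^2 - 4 14/s^3 - 4/s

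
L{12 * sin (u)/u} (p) 12 * atan (1/p)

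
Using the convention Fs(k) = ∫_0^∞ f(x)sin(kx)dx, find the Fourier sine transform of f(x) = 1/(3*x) pi/6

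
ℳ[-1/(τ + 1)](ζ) -pi*csc(pi*ζ)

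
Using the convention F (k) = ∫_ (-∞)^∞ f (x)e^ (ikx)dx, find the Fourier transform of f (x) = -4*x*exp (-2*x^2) -sqrt (2)*I*sqrt (pi)*k*exp (-k^2/8)/2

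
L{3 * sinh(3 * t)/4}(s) 9/(4 * (s^2 - 9))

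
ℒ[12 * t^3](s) 72/s^4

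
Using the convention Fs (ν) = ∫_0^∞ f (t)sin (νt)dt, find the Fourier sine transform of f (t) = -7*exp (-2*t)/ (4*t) -7*atan (ν/2)/4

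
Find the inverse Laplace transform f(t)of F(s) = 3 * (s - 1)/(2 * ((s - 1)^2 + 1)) 3 * exp(t) * cos(t)/2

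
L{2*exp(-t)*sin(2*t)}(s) 4/((s + 1)^2 + 4)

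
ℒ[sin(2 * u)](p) 2/(p^2 + 4)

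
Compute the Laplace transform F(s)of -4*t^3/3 -8/s^4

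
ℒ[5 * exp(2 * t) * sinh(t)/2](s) 5/(2 * ((s - 2)^2 - 1))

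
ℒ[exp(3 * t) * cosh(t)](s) (s - 3)/((s - 3)^2 - 1)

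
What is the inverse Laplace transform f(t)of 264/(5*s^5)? 11*t^4/5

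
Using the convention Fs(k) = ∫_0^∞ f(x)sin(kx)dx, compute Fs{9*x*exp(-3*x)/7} 54*k/(7*(k^2 + 9)^2)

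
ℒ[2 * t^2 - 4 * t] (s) 4/s^3 - 4/s^2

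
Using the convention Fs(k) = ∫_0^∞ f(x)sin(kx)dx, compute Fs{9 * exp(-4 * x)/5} 9 * k/(5 * (k^2 + 16))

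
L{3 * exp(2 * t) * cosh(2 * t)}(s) 3 * (s - 2)/(s * (s - 4))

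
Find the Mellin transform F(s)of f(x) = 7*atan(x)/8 -7*pi*sec(pi*s/2)/(16*s)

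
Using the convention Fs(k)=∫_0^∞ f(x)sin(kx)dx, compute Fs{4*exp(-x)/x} 4*atan(k)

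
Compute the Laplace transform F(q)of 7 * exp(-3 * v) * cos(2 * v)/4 7 * (q + 3)/(4 * ((q + 3)^2 + 4))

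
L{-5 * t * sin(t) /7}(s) -10 * s/(7 * (s^2+1) ^2) 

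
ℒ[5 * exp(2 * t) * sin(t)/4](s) 5/(4 * ((s - 2)^2 + 1))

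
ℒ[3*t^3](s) 18/s^4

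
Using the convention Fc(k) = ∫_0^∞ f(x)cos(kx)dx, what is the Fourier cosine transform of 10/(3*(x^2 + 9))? 5*pi*exp(-3*k)/9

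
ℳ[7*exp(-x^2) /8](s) 7*gamma(s/2) /16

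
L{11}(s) 11/s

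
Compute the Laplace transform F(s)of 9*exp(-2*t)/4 9/(4*(s+2))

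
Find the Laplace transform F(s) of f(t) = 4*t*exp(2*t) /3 4/(3*(s - 2) ^2) 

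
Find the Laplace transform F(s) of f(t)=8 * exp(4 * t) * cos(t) 8 * (s - 4) /((s - 4) ^2 + 1) 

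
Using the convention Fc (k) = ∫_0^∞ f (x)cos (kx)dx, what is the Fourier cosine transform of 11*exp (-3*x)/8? 33/ (8*(k^2 + 9))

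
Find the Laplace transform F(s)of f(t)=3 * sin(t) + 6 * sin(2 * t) 12/(s^2 + 4) + 3/(s^2 + 1)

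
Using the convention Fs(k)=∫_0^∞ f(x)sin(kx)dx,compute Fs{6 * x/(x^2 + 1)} 3 * pi * exp(-k)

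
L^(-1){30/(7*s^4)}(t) 5*t^3/7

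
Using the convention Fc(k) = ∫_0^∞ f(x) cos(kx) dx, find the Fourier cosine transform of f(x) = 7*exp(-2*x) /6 7/(3*(k^2+4) ) 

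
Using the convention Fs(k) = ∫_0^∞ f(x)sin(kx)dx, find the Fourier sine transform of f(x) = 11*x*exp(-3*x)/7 66*k/(7*(k^2 + 9)^2)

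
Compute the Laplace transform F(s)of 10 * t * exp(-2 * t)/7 10/(7 * (s + 2)^2)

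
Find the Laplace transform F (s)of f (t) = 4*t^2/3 8/ (3*s^3)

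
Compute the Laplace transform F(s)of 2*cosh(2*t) 2*s/(s^2-4)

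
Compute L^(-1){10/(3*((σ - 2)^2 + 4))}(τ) 5*exp(2*τ)*sin(2*τ)/3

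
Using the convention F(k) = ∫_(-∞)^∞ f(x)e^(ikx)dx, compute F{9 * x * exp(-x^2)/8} 9 * I * sqrt(pi) * k * exp(-k^2/4)/16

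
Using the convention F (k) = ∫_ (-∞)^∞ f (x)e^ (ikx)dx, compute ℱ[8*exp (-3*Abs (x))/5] 48/ (5*(k^2 + 9))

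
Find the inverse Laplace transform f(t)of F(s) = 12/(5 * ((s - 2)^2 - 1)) 12 * exp(2 * t) * sinh(t)/5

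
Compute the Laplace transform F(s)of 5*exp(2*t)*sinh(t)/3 5/(3*((s - 2)^2 - 1))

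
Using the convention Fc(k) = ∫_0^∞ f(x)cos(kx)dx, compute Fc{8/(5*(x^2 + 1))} 4*pi*exp(-k)/5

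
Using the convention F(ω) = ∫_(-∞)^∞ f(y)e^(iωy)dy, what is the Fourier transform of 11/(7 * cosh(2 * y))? 11 * pi/(14 * cosh(pi * ω/4))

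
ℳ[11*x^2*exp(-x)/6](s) 11*gamma(s + 2)/6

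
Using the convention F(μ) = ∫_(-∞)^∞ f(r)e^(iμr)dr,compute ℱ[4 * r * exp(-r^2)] 2 * I * sqrt(pi) * μ * exp(-μ^2/4)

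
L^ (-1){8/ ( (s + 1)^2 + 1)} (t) 8*exp (-t)*sin (t)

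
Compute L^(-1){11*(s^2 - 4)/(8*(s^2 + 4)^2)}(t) 11*t*cos(2*t)/8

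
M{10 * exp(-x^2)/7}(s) 5 * gamma(s/2)/7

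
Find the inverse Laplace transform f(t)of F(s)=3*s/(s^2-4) 3*cosh(2*t)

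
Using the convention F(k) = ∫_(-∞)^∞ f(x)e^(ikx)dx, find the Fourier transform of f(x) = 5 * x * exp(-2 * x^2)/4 5 * sqrt(2) * I * sqrt(pi) * k * exp(-k^2/8)/32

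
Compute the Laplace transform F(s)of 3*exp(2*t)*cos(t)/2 3*(s - 2)/(2*((s - 2)^2 + 1))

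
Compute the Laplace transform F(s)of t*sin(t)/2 s/(s^2 + 1)^2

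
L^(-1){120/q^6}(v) v^5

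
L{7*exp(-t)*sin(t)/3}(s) 7/(3*((s+1)^2+1))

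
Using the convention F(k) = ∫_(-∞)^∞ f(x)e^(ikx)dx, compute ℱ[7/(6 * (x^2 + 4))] 7 * pi * exp(-2 * Abs(k))/12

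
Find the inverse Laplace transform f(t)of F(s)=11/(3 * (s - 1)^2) 11 * t * exp(t)/3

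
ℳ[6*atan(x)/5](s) -3*pi*sec(pi*s/2)/(5*s)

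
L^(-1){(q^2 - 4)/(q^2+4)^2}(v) v * cos(2 * v)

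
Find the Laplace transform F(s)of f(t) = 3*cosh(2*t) 3*s/(s^2 - 4)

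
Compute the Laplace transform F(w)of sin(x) 1/(w^2 + 1)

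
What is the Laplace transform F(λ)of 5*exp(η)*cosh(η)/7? 5*(λ - 1)/(7*λ*(λ - 2))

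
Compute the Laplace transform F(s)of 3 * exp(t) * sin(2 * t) 6/((s - 1)^2 + 4)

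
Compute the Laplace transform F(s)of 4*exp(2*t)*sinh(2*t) 8/(s*(s - 4))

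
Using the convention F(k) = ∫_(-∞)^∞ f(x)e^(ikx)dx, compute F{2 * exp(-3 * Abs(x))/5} 12/(5 * (k^2 + 9))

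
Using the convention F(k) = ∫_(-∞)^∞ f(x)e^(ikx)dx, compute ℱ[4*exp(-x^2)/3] 4*sqrt(pi)*exp(-k^2/4)/3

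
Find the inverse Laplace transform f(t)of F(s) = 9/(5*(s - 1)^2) 9*t*exp(t)/5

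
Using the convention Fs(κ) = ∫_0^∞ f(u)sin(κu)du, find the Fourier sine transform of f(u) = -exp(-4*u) -κ/(κ^2 + 16)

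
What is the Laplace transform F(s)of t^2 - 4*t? 2/s^3 - 4/s^2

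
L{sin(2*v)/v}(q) atan(2/q)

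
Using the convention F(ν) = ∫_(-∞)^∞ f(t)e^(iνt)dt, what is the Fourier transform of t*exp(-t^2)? I*sqrt(pi)*ν*exp(-ν^2/4)/2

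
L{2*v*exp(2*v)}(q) 2/(q - 2)^2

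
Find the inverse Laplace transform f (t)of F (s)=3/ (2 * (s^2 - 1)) 3 * sinh (t)/2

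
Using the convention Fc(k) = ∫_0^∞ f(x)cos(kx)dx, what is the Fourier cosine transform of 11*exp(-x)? 11/(k^2 + 1)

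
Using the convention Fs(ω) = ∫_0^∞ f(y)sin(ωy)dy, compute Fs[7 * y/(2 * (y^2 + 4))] 7 * pi * exp(-2 * ω)/4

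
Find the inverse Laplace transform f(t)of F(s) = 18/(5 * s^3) 9 * t^2/5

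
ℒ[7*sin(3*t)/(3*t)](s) 7*atan(3/s)/3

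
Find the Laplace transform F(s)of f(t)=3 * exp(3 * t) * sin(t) 3/((s - 3)^2 + 1)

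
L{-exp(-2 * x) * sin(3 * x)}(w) -3/((w + 2)^2 + 9)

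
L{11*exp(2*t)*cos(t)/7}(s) 11*(s - 2)/(7*((s - 2)^2 + 1))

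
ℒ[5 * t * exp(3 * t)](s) 5/(s - 3)^2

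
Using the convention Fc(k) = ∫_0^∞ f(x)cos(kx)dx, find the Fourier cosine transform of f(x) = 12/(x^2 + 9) 2*pi*exp(-3*k)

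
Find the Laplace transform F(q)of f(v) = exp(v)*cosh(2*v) (q - 1)/((q - 1)^2 - 4)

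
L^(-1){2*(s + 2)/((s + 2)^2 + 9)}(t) 2*exp(-2*t)*cos(3*t)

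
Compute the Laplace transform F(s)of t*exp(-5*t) (s+5)^(-2)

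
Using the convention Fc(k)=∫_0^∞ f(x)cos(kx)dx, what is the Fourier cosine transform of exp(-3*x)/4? 3/(4*(k^2 + 9))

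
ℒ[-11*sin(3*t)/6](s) -11/(2*s^2 + 18)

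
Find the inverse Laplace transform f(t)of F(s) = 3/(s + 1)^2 3 * t * exp(-t)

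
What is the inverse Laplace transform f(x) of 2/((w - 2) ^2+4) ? exp(2*x)*sin(2*x) 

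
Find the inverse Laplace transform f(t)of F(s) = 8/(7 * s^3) 4 * t^2/7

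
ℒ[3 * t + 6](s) 6/s + 3/s^2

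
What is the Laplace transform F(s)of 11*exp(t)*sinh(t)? 11/(s*(s - 2))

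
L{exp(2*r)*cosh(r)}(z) (z - 2)/((z - 2)^2 - 1)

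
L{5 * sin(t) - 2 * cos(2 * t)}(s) 5/(s^2 + 1) - 2 * s/(s^2 + 4)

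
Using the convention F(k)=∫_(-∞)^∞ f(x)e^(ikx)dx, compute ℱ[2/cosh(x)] 2*pi/cosh(pi*k/2)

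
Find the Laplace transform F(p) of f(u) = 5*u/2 5/(2*p^2) 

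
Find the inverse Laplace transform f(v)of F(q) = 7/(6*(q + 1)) 7*exp(-v)/6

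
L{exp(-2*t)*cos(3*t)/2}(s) (s + 2)/(2*((s + 2)^2 + 9))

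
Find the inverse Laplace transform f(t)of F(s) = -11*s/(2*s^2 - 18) -11*cosh(3*t)/2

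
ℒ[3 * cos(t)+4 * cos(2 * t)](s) 4 * s/(s^2+4)+3 * s/(s^2+1)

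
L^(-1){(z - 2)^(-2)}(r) r * exp(2 * r)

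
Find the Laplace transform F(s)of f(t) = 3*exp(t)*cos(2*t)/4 3*(s - 1)/(4*((s - 1)^2 + 4))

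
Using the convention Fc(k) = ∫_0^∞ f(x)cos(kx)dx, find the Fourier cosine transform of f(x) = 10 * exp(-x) 10/(k^2 + 1)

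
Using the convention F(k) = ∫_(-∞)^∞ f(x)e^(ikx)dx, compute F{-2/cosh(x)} -2 * pi/cosh(pi * k/2)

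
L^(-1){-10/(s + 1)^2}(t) -10*t*exp(-t)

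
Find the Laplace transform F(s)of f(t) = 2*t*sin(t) 4*s/(s^2 + 1)^2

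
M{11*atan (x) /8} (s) -11*pi*sec (pi*s/2) / (16*s) 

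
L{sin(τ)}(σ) 1/(σ^2 + 1)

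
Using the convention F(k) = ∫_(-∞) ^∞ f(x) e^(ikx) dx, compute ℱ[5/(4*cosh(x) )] 5*pi/(4*cosh(pi*k/2) ) 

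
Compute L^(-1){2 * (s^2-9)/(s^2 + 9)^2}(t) 2 * t * cos(3 * t)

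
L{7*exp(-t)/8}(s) 7/(8*(s + 1))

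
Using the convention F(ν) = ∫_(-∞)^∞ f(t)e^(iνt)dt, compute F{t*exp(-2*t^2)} sqrt(2)*I*sqrt(pi)*ν*exp(-ν^2/8)/8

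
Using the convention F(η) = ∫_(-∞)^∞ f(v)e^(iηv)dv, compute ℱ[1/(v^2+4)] pi * exp(-2 * Abs(η))/2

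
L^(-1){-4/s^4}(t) -2 * t^3/3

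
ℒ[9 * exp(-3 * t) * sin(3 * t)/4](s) 27/(4 * ((s + 3)^2 + 9))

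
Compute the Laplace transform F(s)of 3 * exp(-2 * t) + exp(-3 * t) 3/(s + 2) + 1/(s + 3)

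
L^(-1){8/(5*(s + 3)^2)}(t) 8*t*exp(-3*t)/5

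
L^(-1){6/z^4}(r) r^3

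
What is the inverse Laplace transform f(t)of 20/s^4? 10*t^3/3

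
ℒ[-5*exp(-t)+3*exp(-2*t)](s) 3/(s+2) - 5/(s+1)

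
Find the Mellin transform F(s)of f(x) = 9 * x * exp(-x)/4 9 * gamma(s + 1)/4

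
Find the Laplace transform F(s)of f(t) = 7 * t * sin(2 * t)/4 7 * s/(s^2 + 4)^2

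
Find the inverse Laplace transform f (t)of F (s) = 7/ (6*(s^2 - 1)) 7*sinh (t)/6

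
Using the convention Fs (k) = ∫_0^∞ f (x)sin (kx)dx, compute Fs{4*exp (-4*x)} 4*k/ (k^2 + 16)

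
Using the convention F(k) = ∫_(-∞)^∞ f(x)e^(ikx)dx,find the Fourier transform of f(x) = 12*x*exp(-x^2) 6*I*sqrt(pi)*k*exp(-k^2/4)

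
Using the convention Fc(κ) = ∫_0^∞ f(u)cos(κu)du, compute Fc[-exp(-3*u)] -3/(κ^2 + 9)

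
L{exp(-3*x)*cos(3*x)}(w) (w + 3)/((w + 3)^2 + 9)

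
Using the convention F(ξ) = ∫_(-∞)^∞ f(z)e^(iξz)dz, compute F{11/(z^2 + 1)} 11*pi*exp(-Abs(ξ))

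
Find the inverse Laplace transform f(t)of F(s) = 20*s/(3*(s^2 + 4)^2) 5*t*sin(2*t)/3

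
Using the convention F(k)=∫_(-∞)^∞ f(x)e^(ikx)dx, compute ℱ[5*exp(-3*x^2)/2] 5*sqrt(3)*sqrt(pi)*exp(-k^2/12)/6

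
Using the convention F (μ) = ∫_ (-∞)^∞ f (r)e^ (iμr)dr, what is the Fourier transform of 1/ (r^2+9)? pi * exp (-3 * Abs (μ))/3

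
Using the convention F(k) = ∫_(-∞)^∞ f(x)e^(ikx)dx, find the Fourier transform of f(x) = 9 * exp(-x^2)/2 9 * sqrt(pi) * exp(-k^2/4)/2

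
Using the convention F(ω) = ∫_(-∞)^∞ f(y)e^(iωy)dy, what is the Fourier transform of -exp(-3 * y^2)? -sqrt(3) * sqrt(pi) * exp(-ω^2/12)/3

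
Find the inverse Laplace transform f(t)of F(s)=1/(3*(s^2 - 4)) sinh(2*t)/6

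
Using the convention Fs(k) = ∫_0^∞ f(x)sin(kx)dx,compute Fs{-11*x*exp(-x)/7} -22*k/(7*(k^2+1)^2)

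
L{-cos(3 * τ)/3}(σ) -σ/(3 * σ^2 + 27)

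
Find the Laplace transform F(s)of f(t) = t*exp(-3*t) (s + 3)^(-2)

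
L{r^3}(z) 6/z^4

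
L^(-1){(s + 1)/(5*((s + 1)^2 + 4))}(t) exp(-t)*cos(2*t)/5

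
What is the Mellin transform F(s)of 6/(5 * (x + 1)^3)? 3 * pi * (s - 2) * (s - 1)/(5 * sin(pi * s))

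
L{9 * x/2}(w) 9/(2 * w^2) 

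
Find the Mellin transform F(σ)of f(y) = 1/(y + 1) pi * csc(pi * σ)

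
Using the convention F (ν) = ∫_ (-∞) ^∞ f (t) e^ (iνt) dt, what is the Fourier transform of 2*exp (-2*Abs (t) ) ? 8/ (ν^2 + 4) 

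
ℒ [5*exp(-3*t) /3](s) 5/(3*(s + 3) ) 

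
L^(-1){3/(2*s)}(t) 3/2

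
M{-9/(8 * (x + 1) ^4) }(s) 3 * pi * (s - 3) * (s - 2) * (s - 1) /(16 * sin(pi * s) ) 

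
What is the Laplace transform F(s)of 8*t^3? 48/s^4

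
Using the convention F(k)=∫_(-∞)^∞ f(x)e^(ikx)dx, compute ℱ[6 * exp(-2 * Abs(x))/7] 24/(7 * (k^2+4))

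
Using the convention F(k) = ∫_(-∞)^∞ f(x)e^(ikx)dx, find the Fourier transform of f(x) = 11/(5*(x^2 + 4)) 11*pi*exp(-2*Abs(k))/10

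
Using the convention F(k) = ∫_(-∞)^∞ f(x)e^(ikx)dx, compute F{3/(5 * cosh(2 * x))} 3 * pi/(10 * cosh(pi * k/4))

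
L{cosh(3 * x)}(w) w/(w^2 - 9)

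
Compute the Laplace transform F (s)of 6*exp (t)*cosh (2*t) 6*(s - 1)/ ( (s - 1)^2 - 4)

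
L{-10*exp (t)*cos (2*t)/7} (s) 10*(1 - s)/ (7*( (s - 1)^2 + 4))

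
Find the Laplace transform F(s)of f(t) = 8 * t 8/s^2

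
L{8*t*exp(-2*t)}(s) 8/(s + 2)^2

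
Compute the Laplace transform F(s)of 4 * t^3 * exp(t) 24/(s - 1)^4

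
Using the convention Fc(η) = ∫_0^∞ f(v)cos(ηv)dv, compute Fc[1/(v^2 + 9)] pi*exp(-3*η)/6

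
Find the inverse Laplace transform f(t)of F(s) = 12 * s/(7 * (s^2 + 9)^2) 2 * t * sin(3 * t)/7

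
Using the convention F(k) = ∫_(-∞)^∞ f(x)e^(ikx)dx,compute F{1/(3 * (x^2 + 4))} pi * exp(-2 * Abs(k))/6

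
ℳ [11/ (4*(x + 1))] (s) 11*pi*csc (pi*s)/4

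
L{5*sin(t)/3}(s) 5/(3*(s^2 + 1))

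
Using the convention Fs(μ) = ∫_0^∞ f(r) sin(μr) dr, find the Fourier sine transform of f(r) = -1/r -pi/2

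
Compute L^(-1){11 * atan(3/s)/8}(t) 11 * sin(3 * t)/(8 * t)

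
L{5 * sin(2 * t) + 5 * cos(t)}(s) 10/(s^2 + 4) + 5 * s/(s^2 + 1)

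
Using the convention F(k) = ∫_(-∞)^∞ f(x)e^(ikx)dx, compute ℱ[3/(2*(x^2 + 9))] pi*exp(-3*Abs(k))/2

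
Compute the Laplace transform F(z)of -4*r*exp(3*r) -4/(z - 3)^2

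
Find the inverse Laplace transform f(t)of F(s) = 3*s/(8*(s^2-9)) 3*cosh(3*t)/8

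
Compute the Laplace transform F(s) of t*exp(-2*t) (s + 2) ^(-2) 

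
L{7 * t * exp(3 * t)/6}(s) 7/(6 * (s - 3)^2)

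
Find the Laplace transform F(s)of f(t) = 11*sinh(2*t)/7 22/(7*(s^2 - 4))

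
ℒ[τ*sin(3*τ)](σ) 6*σ/(σ^2 + 9)^2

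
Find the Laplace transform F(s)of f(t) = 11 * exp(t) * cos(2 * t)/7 11 * (s - 1)/(7 * ((s - 1)^2 + 4))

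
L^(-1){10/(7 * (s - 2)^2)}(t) 10 * t * exp(2 * t)/7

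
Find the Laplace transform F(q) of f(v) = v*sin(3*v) 6*q/(q^2+9) ^2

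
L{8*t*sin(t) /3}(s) 16*s/(3*(s^2 + 1) ^2) 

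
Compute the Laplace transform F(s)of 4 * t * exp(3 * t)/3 4/(3 * (s - 3)^2)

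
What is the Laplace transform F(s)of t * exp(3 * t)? (s - 3)^(-2)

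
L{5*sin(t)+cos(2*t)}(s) 5/(s^2+1)+s/(s^2+4)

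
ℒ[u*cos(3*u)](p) (p^2 - 9) /(p^2+9) ^2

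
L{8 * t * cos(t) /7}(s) 8 * (s^2-1) /(7 * (s^2 + 1) ^2) 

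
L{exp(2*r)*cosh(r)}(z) (z - 2)/((z - 2)^2 - 1)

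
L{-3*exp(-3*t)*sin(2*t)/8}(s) -3/(4*(s + 3)^2 + 16)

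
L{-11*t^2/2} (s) -11/s^3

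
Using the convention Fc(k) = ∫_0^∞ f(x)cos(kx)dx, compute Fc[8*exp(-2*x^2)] 2*sqrt(2)*sqrt(pi)*exp(-k^2/8)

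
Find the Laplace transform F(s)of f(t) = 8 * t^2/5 16/(5 * s^3)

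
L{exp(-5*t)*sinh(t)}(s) 1/((s + 5)^2-1)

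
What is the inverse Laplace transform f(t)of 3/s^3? 3*t^2/2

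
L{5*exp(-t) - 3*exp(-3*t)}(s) 5/(s+1) - 3/(s+3)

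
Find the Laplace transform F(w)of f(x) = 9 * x 9/w^2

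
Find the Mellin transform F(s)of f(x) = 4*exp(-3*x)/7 4*gamma(s)/(7*3^s)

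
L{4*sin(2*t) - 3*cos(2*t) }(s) 8/(s^2 + 4) - 3*s/(s^2 + 4) 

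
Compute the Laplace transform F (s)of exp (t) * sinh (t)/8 1/ (8 * s * (s - 2))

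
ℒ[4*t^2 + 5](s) 5/s + 8/s^3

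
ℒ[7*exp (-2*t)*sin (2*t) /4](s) 7/ (2*( (s + 2) ^2 + 4) ) 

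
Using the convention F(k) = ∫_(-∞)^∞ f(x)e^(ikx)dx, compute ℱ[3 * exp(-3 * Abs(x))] 18/(k^2+9)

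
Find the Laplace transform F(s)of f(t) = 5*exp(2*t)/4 5/(4*(s - 2))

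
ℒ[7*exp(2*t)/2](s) 7/(2*(s - 2))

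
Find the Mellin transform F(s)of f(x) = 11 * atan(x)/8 -11 * pi * sec(pi * s/2)/(16 * s)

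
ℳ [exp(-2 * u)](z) gamma(z)/2^z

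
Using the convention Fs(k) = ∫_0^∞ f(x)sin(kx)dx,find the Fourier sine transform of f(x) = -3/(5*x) -3*pi/10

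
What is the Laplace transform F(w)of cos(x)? w/(w^2 + 1)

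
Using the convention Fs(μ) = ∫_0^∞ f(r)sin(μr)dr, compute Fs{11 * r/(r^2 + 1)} 11 * pi * exp(-μ)/2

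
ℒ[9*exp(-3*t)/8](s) 9/(8*(s + 3))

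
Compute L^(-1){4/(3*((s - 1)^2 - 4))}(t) 2*exp(t)*sinh(2*t)/3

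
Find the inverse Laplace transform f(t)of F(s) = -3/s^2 -3*t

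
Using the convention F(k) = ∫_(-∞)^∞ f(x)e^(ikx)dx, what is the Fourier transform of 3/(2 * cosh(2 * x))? 3 * pi/(4 * cosh(pi * k/4))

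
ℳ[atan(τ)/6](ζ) -pi*sec(pi*ζ/2)/(12*ζ)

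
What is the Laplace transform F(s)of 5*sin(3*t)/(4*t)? 5*atan(3/s)/4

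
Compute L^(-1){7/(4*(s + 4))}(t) 7*exp(-4*t)/4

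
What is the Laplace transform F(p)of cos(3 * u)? p/(p^2 + 9)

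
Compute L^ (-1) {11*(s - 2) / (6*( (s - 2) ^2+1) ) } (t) 11*exp (2*t)*cos (t) /6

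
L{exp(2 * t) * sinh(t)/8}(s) 1/(8 * ((s - 2)^2-1))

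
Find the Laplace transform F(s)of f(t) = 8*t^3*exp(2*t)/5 48/(5*(s - 2)^4)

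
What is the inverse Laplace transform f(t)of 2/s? 2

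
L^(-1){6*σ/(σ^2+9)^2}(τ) τ*sin(3*τ)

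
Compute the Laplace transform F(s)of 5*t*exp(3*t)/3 5/(3*(s - 3)^2)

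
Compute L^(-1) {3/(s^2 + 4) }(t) 3 * sin(2 * t) /2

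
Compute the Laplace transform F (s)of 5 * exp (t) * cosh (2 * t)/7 5 * (s - 1)/ (7 * ( (s - 1)^2 - 4))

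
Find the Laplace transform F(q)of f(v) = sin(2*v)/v atan(2/q)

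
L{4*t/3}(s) 4/(3*s^2)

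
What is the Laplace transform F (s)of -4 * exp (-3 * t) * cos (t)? 4 * (-s - 3)/ ( (s + 3)^2 + 1)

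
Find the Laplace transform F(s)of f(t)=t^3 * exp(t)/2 3/(s - 1)^4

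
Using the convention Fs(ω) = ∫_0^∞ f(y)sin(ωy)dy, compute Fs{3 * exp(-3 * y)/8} 3 * ω/(8 * (ω^2 + 9))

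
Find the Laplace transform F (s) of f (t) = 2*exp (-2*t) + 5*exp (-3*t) 5/ (s + 3) + 2/ (s + 2) 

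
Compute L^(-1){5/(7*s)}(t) 5/7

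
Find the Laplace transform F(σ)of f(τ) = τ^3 6/σ^4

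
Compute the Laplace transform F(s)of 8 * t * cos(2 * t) 8 * (s^2 - 4)/(s^2 + 4)^2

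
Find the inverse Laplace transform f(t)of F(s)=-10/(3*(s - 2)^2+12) -5*exp(2*t)*sin(2*t)/3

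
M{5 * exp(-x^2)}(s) 5 * gamma(s/2)/2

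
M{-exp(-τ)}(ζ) -gamma(ζ)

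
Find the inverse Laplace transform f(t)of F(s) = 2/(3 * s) 2/3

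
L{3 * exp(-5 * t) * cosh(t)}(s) 3 * (s + 5)/((s + 5)^2 - 1)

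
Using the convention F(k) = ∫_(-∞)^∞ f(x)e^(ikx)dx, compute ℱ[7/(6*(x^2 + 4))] 7*pi*exp(-2*Abs(k))/12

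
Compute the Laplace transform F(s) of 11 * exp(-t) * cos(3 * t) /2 11 * (s + 1) /(2 * ((s + 1) ^2 + 9) ) 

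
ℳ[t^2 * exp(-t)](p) gamma(p + 2)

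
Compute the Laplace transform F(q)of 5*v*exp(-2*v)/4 5/(4*(q + 2)^2)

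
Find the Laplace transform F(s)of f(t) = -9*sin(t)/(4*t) -9*atan(1/s)/4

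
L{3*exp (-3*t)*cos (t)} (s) 3*(s + 3)/ ( (s + 3)^2 + 1)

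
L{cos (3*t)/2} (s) s/ (2*(s^2+9))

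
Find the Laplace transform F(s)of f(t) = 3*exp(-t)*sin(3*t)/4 9/(4*((s + 1)^2 + 9))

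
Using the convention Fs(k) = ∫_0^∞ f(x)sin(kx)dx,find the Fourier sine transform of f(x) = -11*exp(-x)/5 -11*k/(5*k^2 + 5)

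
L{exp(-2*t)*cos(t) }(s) (s + 2) /((s + 2) ^2 + 1) 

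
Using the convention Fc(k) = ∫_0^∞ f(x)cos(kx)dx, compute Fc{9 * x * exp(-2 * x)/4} 9 * (4 - k^2)/(4 * (k^2 + 4)^2)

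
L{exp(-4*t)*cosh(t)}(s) (s + 4)/((s + 4)^2-1)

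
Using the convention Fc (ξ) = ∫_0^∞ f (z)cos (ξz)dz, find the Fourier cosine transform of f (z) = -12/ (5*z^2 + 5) -6*pi*exp (-ξ)/5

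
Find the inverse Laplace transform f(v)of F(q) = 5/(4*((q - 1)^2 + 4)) 5*exp(v)*sin(2*v)/8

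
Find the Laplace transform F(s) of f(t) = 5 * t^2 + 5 10/s^3 + 5/s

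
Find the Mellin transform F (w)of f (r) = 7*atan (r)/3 -7*pi*sec (pi*w/2)/ (6*w)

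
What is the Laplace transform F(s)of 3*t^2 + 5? 5/s + 6/s^3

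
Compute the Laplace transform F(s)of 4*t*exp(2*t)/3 4/(3*(s - 2)^2)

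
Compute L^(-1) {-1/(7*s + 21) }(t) -exp(-3*t) /7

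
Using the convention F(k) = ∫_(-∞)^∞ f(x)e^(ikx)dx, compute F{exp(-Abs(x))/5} 2/(5*(k^2+1))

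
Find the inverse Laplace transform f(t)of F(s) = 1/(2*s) 1/2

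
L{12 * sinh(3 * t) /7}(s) 36/(7 * (s^2 - 9) ) 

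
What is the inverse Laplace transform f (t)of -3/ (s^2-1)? -3*sinh (t)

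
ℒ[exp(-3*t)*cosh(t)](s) (s + 3)/((s + 3)^2-1)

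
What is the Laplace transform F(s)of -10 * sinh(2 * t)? -20/(s^2 - 4)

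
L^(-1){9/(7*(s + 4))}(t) 9*exp(-4*t)/7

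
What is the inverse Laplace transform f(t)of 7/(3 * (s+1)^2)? 7 * t * exp(-t)/3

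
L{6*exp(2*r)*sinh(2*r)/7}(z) 12/(7*z*(z - 4))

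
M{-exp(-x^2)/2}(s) -gamma(s/2)/4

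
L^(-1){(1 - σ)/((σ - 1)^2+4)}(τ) -exp(τ) * cos(2 * τ)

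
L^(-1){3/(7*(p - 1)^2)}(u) 3*u*exp(u)/7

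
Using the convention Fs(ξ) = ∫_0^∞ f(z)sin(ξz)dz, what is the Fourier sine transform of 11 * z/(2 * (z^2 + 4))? 11 * pi * exp(-2 * ξ)/4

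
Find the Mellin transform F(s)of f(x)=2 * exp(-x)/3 2 * gamma(s)/3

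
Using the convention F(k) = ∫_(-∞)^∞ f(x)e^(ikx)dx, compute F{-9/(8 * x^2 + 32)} -9 * pi * exp(-2 * Abs(k))/16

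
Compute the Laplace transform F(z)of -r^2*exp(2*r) -2/(z - 2)^3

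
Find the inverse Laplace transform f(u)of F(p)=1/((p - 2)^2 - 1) exp(2 * u) * sinh(u)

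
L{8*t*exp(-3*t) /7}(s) 8/(7*(s + 3) ^2) 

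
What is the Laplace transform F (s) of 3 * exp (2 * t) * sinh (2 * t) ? 6/ (s * (s - 4) ) 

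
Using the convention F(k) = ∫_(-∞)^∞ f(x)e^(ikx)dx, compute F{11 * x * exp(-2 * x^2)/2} 11 * sqrt(2) * I * sqrt(pi) * k * exp(-k^2/8)/16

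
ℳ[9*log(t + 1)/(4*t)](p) -9*pi*csc(pi*p)/(4*p - 4)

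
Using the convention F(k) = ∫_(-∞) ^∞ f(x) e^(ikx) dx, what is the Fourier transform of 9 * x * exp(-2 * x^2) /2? 9 * sqrt(2) * I * sqrt(pi) * k * exp(-k^2/8) /16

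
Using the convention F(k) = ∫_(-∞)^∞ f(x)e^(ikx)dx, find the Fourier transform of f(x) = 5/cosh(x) 5 * pi/cosh(pi * k/2)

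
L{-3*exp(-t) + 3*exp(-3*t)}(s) 3/(s + 3)-3/(s + 1)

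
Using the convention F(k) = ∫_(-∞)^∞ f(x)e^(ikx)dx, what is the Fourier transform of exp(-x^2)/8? sqrt(pi) * exp(-k^2/4)/8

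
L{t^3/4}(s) 3/(2*s^4)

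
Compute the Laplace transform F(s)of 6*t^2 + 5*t 12/s^3 + 5/s^2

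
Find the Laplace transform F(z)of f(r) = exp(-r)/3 1/(3 * (z+1))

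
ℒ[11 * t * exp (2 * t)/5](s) 11/ (5 * (s - 2)^2)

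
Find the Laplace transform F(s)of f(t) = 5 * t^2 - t 10/s^3-1/s^2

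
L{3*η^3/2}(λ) 9/λ^4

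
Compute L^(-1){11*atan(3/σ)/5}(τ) 11*sin(3*τ)/(5*τ)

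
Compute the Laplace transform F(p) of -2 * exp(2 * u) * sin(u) -2/((p - 2) ^2+1) 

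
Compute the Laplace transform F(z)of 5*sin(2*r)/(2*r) 5*atan(2/z)/2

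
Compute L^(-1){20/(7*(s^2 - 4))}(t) 10*sinh(2*t)/7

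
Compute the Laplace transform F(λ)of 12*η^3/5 72/(5*λ^4)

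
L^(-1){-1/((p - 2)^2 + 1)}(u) -exp(2*u)*sin(u)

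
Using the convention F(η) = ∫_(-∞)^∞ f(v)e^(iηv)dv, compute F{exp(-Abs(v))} 2/(η^2 + 1)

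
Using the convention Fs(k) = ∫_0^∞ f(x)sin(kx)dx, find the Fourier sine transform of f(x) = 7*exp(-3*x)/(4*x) 7*atan(k/3)/4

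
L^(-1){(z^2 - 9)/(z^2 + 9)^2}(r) r * cos(3 * r)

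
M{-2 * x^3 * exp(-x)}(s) -2 * gamma(s + 3)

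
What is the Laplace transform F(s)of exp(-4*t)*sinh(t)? 1/((s + 4)^2 - 1)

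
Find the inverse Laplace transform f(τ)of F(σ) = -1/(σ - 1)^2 -τ*exp(τ)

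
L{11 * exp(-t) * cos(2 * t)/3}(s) 11 * (s + 1)/(3 * ((s + 1)^2 + 4))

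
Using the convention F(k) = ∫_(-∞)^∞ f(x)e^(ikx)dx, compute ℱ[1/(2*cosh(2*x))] pi/(4*cosh(pi*k/4))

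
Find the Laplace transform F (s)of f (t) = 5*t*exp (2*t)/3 5/ (3*(s - 2)^2)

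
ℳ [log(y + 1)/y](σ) -pi * csc(pi * σ)/(σ - 1)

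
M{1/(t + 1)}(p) pi * csc(pi * p)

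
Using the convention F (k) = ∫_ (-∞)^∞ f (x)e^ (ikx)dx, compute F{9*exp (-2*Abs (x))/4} 9/ (k^2+4)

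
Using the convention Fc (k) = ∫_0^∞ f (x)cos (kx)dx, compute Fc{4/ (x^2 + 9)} 2 * pi * exp (-3 * k)/3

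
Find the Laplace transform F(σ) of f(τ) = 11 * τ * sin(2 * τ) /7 44 * σ/(7 * (σ^2 + 4) ^2) 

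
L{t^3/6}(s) s^(-4)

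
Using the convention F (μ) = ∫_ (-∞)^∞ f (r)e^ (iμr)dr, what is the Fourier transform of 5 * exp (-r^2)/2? 5 * sqrt (pi) * exp (-μ^2/4)/2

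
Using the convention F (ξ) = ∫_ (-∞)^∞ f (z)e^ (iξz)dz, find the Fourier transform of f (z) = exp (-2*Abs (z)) 4/ (ξ^2 + 4)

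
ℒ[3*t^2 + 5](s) 6/s^3 + 5/s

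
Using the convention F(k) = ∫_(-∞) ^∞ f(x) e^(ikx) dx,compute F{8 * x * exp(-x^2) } 4 * I * sqrt(pi) * k * exp(-k^2/4) 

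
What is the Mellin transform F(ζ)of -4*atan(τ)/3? 2*pi*sec(pi*ζ/2)/(3*ζ)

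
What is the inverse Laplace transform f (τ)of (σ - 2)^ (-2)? τ * exp (2 * τ)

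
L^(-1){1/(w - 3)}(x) exp(3*x)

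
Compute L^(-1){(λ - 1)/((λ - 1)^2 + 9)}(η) exp(η) * cos(3 * η)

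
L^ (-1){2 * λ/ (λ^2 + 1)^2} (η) η * sin (η)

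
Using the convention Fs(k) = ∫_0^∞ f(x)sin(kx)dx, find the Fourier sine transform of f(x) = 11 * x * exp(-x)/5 22 * k/(5 * (k^2 + 1)^2)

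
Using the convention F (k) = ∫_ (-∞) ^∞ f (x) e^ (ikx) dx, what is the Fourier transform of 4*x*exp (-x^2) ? 2*I*sqrt (pi)*k*exp (-k^2/4) 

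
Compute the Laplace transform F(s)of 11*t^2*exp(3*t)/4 11/(2*(s - 3)^3)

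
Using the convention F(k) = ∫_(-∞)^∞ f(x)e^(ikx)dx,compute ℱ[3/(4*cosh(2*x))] 3*pi/(8*cosh(pi*k/4))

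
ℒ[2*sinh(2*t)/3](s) 4/(3*(s^2 - 4))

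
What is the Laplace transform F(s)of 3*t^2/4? 3/(2*s^3)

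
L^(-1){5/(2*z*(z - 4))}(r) 5*exp(2*r)*sinh(2*r)/4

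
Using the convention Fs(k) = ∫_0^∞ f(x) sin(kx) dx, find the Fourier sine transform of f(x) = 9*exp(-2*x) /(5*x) 9*atan(k/2) /5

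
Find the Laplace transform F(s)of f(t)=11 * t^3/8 33/(4 * s^4)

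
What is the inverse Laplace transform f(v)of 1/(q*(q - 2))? exp(v)*sinh(v)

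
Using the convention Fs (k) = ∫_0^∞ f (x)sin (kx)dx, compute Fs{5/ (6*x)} 5*pi/12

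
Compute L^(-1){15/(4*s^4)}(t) 5*t^3/8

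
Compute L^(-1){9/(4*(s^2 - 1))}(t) 9*sinh(t)/4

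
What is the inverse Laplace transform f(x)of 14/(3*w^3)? 7*x^2/3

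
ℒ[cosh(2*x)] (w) w/(w^2 - 4)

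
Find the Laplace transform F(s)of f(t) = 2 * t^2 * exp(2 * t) 4/(s - 2)^3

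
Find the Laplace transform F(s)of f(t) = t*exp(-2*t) (s + 2)^(-2)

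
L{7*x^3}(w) 42/w^4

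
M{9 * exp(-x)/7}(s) 9 * gamma(s)/7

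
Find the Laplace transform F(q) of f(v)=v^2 2/q^3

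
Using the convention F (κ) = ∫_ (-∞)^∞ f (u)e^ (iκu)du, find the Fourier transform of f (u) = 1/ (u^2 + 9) pi * exp (-3 * Abs (κ))/3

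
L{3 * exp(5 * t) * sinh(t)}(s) 3/((s - 5)^2 - 1)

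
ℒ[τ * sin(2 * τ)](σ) 4 * σ/(σ^2+4) ^2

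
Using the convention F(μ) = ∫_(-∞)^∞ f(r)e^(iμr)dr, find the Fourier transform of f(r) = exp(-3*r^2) sqrt(3)*sqrt(pi)*exp(-μ^2/12)/3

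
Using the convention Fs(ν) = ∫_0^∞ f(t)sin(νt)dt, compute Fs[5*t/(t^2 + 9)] 5*pi*exp(-3*ν)/2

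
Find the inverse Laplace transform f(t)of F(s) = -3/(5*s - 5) -3*exp(t)/5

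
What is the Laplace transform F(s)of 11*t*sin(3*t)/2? 33*s/(s^2 + 9)^2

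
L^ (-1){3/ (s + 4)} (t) 3*exp (-4*t)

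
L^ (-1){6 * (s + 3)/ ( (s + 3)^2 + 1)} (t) 6 * exp (-3 * t) * cos (t)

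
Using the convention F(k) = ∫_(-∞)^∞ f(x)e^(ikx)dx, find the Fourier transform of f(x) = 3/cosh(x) 3 * pi/cosh(pi * k/2)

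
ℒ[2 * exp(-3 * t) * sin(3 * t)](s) 6/((s + 3)^2 + 9)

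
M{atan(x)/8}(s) -pi*sec(pi*s/2)/(16*s)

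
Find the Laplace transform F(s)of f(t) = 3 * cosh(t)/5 3 * s/(5 * (s^2 - 1))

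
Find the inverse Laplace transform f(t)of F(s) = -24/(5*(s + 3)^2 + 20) -12*exp(-3*t)*sin(2*t)/5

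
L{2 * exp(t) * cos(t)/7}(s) 2 * (s - 1)/(7 * ((s - 1)^2 + 1))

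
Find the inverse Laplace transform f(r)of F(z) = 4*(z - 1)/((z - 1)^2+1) 4*exp(r)*cos(r)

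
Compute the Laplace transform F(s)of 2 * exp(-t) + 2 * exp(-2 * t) 2/(s + 2) + 2/(s + 1)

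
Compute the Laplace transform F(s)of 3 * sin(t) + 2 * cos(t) 2 * s/(s^2 + 1) + 3/(s^2 + 1)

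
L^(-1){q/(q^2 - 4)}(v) cosh(2*v)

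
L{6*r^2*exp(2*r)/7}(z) 12/(7*(z - 2)^3)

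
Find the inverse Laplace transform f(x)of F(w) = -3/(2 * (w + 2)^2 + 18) -exp(-2 * x) * sin(3 * x)/2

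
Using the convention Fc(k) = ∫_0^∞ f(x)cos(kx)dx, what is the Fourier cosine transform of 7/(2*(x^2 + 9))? 7*pi*exp(-3*k)/12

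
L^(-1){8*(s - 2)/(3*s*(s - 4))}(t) 8*exp(2*t)*cosh(2*t)/3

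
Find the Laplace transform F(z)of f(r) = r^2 2/z^3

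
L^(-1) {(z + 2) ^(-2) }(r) r*exp(-2*r) 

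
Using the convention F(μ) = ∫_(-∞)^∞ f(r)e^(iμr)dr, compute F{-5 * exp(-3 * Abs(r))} -30/(μ^2 + 9)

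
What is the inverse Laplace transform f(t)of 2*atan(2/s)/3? 2*sin(2*t)/(3*t)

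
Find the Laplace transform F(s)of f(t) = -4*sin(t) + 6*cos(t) 6*s/(s^2 + 1)-4/(s^2 + 1)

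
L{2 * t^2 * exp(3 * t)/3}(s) 4/(3 * (s - 3)^3)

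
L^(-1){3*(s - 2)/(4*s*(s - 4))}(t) 3*exp(2*t)*cosh(2*t)/4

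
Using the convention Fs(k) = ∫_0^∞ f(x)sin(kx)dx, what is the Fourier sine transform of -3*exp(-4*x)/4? -3*k/(4*k^2 + 64)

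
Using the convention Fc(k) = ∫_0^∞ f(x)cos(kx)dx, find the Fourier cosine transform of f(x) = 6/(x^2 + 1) 3*pi*exp(-k)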